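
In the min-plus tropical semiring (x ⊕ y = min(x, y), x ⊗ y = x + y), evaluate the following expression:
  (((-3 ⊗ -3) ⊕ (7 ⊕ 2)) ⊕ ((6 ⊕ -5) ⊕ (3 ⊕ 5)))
(((-3 ⊗ -3) ⊕ (7 ⊕ 2)) ⊕ ((6 ⊕ -5) ⊕ (3 ⊕ 5))) = -6

Expand innermost to outermost. Recall ⊕ takes the minimum of its arguments and ⊗ takes their sum. Working out the expression (((-3 ⊗ -3) ⊕ (7 ⊕ 2)) ⊕ ((6 ⊕ -5) ⊕ (3 ⊕ 5))) gives -6.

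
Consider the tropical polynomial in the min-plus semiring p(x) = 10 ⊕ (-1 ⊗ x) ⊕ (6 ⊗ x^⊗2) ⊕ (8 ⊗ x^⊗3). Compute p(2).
p(2) = 1

A tropical monomial a ⊗ x^⊗i evaluates to a + i · x. Evaluating each term at x = 2:
  Term 0 contributes 10 + 0 · 2 = 10
  Term 1 contributes -1 + 1 · 2 = 1
  Term 2 contributes 6 + 2 · 2 = 10
  Term 3 contributes 8 + 3 · 2 = 14
p(2) = ⊕ of these = min[10, 1, 10, 14] = 1.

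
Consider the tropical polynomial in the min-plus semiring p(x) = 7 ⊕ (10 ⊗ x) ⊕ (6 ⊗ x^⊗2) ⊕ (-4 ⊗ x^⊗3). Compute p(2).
p(2) = 2

A tropical monomial a ⊗ x^⊗i evaluates to a + i · x. Evaluating each term at x = 2:
  Term 0 contributes 7 + 0 · 2 = 7
  Term 1 contributes 10 + 1 · 2 = 12
  Term 2 contributes 6 + 2 · 2 = 10
  Term 3 contributes -4 + 3 · 2 = 2
p(2) = ⊕ of these = min[7, 12, 10, 2] = 2.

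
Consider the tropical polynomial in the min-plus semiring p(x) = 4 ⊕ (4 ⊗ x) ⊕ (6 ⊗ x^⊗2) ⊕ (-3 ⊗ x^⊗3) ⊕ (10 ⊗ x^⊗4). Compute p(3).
p(3) = 4

A tropical monomial a ⊗ x^⊗i evaluates to a + i · x. Evaluating each term at x = 3:
  Term 0 contributes 4 + 0 · 3 = 4
  Term 1 contributes 4 + 1 · 3 = 7
  Term 2 contributes 6 + 2 · 3 = 12
  Term 3 contributes -3 + 3 · 3 = 6
  Term 4 contributes 10 + 4 · 3 = 22
p(3) = ⊕ of these = min[4, 7, 12, 6, 22] = 4.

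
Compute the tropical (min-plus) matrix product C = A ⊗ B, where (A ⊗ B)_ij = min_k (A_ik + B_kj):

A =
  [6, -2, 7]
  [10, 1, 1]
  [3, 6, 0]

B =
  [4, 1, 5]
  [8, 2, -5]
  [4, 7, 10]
A ⊗ B =
  [6, 0, -7]
  [5, 3, -4]
  [4, 4, 1]

Apply the min-plus product entry-by-entry:
  C[0][0] = min over k of (A[0][0] + B[0][0] = 6 + 4 = 10, A[0][1] + B[1][0] = -2 + 8 = 6, A[0][2] + B[2][0] = 7 + 4 = 11) = 6 (attained at k = 1)
  C[0][1] = min over k of (A[0][0] + B[0][1] = 6 + 1 = 7, A[0][1] + B[1][1] = -2 + 2 = 0, A[0][2] + B[2][1] = 7 + 7 = 14) = 0 (attained at k = 1)
  C[0][2] = min over k of (A[0][0] + B[0][2] = 6 + 5 = 11, A[0][1] + B[1][2] = -2 + -5 = -7, A[0][2] + B[2][2] = 7 + 10 = 17) = -7 (attained at k = 1)
  C[1][0] = min over k of (A[1][0] + B[0][0] = 10 + 4 = 14, A[1][1] + B[1][0] = 1 + 8 = 9, A[1][2] + B[2][0] = 1 + 4 = 5) = 5 (attained at k = 2)
  C[1][1] = min over k of (A[1][0] + B[0][1] = 10 + 1 = 11, A[1][1] + B[1][1] = 1 + 2 = 3, A[1][2] + B[2][1] = 1 + 7 = 8) = 3 (attained at k = 1)
  C[1][2] = min over k of (A[1][0] + B[0][2] = 10 + 5 = 15, A[1][1] + B[1][2] = 1 + -5 = -4, A[1][2] + B[2][2] = 1 + 10 = 11) = -4 (attained at k = 1)
  C[2][0] = min over k of (A[2][0] + B[0][0] = 3 + 4 = 7, A[2][1] + B[1][0] = 6 + 8 = 14, A[2][2] + B[2][0] = 0 + 4 = 4) = 4 (attained at k = 2)
  C[2][1] = min over k of (A[2][0] + B[0][1] = 3 + 1 = 4, A[2][1] + B[1][1] = 6 + 2 = 8, A[2][2] + B[2][1] = 0 + 7 = 7) = 4 (attained at k = 0)
  C[2][2] = min over k of (A[2][0] + B[0][2] = 3 + 5 = 8, A[2][1] + B[1][2] = 6 + -5 = 1, A[2][2] + B[2][2] = 0 + 10 = 10) = 1 (attained at k = 1)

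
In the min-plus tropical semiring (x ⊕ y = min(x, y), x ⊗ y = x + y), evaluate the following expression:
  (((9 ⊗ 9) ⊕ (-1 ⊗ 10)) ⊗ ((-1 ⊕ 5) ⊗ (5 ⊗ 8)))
(((9 ⊗ 9) ⊕ (-1 ⊗ 10)) ⊗ ((-1 ⊕ 5) ⊗ (5 ⊗ 8))) = 21

Expand innermost to outermost. Recall ⊕ takes the minimum of its arguments and ⊗ takes their sum. Working out the expression (((9 ⊗ 9) ⊕ (-1 ⊗ 10)) ⊗ ((-1 ⊕ 5) ⊗ (5 ⊗ 8))) gives 21.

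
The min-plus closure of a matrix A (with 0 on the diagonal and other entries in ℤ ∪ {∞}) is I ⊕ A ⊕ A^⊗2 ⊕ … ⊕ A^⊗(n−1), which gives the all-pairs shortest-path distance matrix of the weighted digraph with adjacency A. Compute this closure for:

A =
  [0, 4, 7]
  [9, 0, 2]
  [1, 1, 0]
Closure =
  [0, 4, 6]
  [3, 0, 2]
  [1, 1, 0]

This is the Floyd-Warshall all-pairs shortest-path computation. For each intermediate vertex k = 0, 1, …, 2, update dist[i][j] ← min(dist[i][j], dist[i][k] + dist[k][j]). The final matrix gives, for each (i, j), the minimum total weight of any directed path from i to j (possibly empty when i = j).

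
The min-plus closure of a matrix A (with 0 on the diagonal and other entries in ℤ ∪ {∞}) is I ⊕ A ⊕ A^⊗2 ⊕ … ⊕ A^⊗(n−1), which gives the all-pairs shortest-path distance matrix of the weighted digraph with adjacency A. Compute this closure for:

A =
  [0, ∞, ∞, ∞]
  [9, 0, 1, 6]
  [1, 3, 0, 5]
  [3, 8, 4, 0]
Closure =
  [0, ∞, ∞, ∞]
  [2, 0, 1, 6]
  [1, 3, 0, 5]
  [3, 7, 4, 0]

This is the Floyd-Warshall all-pairs shortest-path computation. For each intermediate vertex k = 0, 1, …, 3, update dist[i][j] ← min(dist[i][j], dist[i][k] + dist[k][j]). The final matrix gives, for each (i, j), the minimum total weight of any directed path from i to j (possibly empty when i = j).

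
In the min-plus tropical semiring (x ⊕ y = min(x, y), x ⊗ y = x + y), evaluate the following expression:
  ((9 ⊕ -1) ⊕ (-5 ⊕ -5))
((9 ⊕ -1) ⊕ (-5 ⊕ -5)) = -5

Expand innermost to outermost. Recall ⊕ takes the minimum of its arguments and ⊗ takes their sum. Working out the expression ((9 ⊕ -1) ⊕ (-5 ⊕ -5)) gives -5.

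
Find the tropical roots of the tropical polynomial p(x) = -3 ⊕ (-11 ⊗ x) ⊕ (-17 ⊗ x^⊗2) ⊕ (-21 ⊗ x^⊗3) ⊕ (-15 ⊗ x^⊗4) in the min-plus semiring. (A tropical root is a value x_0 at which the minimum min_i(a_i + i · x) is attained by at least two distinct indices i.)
Roots: {-6, 4, 6, 8}

Each tropical root is a break point of the lower envelope of the lines y = a_i + i · x (there are 5 lines, with slopes 0, 1, ..., 4). Only the lines that attain the minimum somewhere contribute to roots; other lines are dominated. Here the surviving (envelope) indices are i = 4, i = 3, i = 2, i = 1, i = 0.
Intersections between consecutive envelope lines give the roots: for adjacent envelope indices i < j the intersection is x = (a_i − a_j) / (j − i). Reading off the sorted break points: {-6, 4, 6, 8}.
Verification: at each break x_0, at least two indices attain the minimum of min_i(a_i + i · x_0).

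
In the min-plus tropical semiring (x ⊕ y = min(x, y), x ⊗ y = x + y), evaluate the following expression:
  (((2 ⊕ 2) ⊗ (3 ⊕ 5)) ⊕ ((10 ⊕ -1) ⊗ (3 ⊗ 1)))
(((2 ⊕ 2) ⊗ (3 ⊕ 5)) ⊕ ((10 ⊕ -1) ⊗ (3 ⊗ 1))) = 3

Expand innermost to outermost. Recall ⊕ takes the minimum of its arguments and ⊗ takes their sum. Working out the expression (((2 ⊕ 2) ⊗ (3 ⊕ 5)) ⊕ ((10 ⊕ -1) ⊗ (3 ⊗ 1))) gives 3.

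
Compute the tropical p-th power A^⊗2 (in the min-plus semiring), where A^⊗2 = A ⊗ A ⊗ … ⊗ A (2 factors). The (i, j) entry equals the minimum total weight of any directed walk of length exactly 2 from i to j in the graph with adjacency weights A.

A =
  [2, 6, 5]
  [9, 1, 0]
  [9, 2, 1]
A^⊗2 =
  [4, 7, 6]
  [9, 2, 1]
  [10, 3, 2]

Each entry (A^⊗2)_ij equals the minimum over all length-2 walks i = v_0 → v_1 → … → v_2 = j of Σ_t A[v_t][v_{t+1}]. For example, for (i, j) = (0, 2) we minimise over 3 possible intermediate vertex sequences; the minimum is 6, attained along the walk 0 → 1 → 2.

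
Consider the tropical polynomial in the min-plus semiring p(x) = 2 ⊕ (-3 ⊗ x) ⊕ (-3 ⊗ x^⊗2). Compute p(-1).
p(-1) = -5

A tropical monomial a ⊗ x^⊗i evaluates to a + i · x. Evaluating each term at x = -1:
  Term 0 contributes 2 + 0 · -1 = 2
  Term 1 contributes -3 + 1 · -1 = -4
  Term 2 contributes -3 + 2 · -1 = -5
p(-1) = ⊕ of these = min[2, -4, -5] = -5.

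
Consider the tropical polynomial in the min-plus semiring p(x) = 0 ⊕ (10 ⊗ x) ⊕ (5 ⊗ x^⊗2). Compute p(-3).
p(-3) = -1

A tropical monomial a ⊗ x^⊗i evaluates to a + i · x. Evaluating each term at x = -3:
  Term 0 contributes 0 + 0 · -3 = 0
  Term 1 contributes 10 + 1 · -3 = 7
  Term 2 contributes 5 + 2 · -3 = -1
p(-3) = ⊕ of these = min[0, 7, -1] = -1.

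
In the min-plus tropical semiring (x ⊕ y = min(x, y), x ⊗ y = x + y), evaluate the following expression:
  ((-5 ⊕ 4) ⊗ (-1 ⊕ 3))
((-5 ⊕ 4) ⊗ (-1 ⊕ 3)) = -6

Expand innermost to outermost. Recall ⊕ takes the minimum of its arguments and ⊗ takes their sum. Working out the expression ((-5 ⊕ 4) ⊗ (-1 ⊕ 3)) gives -6.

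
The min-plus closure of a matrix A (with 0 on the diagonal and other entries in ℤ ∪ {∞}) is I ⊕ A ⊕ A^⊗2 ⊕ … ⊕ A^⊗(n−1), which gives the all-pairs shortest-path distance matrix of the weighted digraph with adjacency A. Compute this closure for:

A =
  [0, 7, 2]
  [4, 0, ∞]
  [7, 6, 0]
Closure =
  [0, 7, 2]
  [4, 0, 6]
  [7, 6, 0]

This is the Floyd-Warshall all-pairs shortest-path computation. For each intermediate vertex k = 0, 1, …, 2, update dist[i][j] ← min(dist[i][j], dist[i][k] + dist[k][j]). The final matrix gives, for each (i, j), the minimum total weight of any directed path from i to j (possibly empty when i = j).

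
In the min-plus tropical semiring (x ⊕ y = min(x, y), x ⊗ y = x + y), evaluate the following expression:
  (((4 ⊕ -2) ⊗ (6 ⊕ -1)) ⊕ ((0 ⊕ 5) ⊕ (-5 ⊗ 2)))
(((4 ⊕ -2) ⊗ (6 ⊕ -1)) ⊕ ((0 ⊕ 5) ⊕ (-5 ⊗ 2))) = -3

Expand innermost to outermost. Recall ⊕ takes the minimum of its arguments and ⊗ takes their sum. Working out the expression (((4 ⊕ -2) ⊗ (6 ⊕ -1)) ⊕ ((0 ⊕ 5) ⊕ (-5 ⊗ 2))) gives -3.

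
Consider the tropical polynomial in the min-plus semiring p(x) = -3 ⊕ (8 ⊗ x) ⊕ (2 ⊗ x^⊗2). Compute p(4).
p(4) = -3

A tropical monomial a ⊗ x^⊗i evaluates to a + i · x. Evaluating each term at x = 4:
  Term 0 contributes -3 + 0 · 4 = -3
  Term 1 contributes 8 + 1 · 4 = 12
  Term 2 contributes 2 + 2 · 4 = 10
p(4) = ⊕ of these = min[-3, 12, 10] = -3.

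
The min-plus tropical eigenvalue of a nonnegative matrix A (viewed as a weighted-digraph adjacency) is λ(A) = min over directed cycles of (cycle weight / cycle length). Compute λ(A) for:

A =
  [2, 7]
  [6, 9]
λ(A) = 2

Enumerate directed cycles and compute their means (weight / length). Sample:
  cycle 0 → 0: weight = 2, length = 1, mean = 2/1 ≈ 2.000
  cycle 1 → 1: weight = 9, length = 1, mean = 9/1 ≈ 9.000
  cycle 0 → 1 → 0: weight = 13, length = 2, mean = 13/2 ≈ 6.500
  cycle 1 → 0 → 1: weight = 13, length = 2, mean = 13/2 ≈ 6.500
Minimum mean = 2.000, attained e.g. along the cycle 0 → 0 with weight 2 and length 1. So λ(A) = 2/1 = 2.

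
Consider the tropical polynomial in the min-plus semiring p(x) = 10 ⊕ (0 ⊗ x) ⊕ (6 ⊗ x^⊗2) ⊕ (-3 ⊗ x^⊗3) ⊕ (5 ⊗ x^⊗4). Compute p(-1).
p(-1) = -6

A tropical monomial a ⊗ x^⊗i evaluates to a + i · x. Evaluating each term at x = -1:
  Term 0 contributes 10 + 0 · -1 = 10
  Term 1 contributes 0 + 1 · -1 = -1
  Term 2 contributes 6 + 2 · -1 = 4
  Term 3 contributes -3 + 3 · -1 = -6
  Term 4 contributes 5 + 4 · -1 = 1
p(-1) = ⊕ of these = min[10, -1, 4, -6, 1] = -6.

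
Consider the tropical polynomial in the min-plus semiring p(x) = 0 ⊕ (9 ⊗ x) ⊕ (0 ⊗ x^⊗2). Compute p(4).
p(4) = 0

A tropical monomial a ⊗ x^⊗i evaluates to a + i · x. Evaluating each term at x = 4:
  Term 0 contributes 0 + 0 · 4 = 0
  Term 1 contributes 9 + 1 · 4 = 13
  Term 2 contributes 0 + 2 · 4 = 8
p(4) = ⊕ of these = min[0, 13, 8] = 0.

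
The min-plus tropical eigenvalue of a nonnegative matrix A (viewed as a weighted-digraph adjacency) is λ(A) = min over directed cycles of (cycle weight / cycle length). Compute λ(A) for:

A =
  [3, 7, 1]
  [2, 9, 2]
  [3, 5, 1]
λ(A) = 1

Enumerate directed cycles and compute their means (weight / length). Sample:
  cycle 0 → 0: weight = 3, length = 1, mean = 3/1 ≈ 3.000
  cycle 1 → 1: weight = 9, length = 1, mean = 9/1 ≈ 9.000
  cycle 2 → 2: weight = 1, length = 1, mean = 1/1 ≈ 1.000
  cycle 0 → 1 → 0: weight = 9, length = 2, mean = 9/2 ≈ 4.500
  cycle 0 → 2 → 0: weight = 4, length = 2, mean = 4/2 ≈ 2.000
  cycle 1 → 0 → 1: weight = 9, length = 2, mean = 9/2 ≈ 4.500
Minimum mean = 1.000, attained e.g. along the cycle 2 → 2 with weight 1 and length 1. So λ(A) = 1/1 = 1.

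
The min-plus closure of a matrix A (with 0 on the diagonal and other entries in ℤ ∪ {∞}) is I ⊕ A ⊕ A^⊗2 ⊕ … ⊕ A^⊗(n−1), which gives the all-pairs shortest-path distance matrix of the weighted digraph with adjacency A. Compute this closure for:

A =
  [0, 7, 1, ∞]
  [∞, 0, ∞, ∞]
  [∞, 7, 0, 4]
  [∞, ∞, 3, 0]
Closure =
  [0, 7, 1, 5]
  [∞, 0, ∞, ∞]
  [∞, 7, 0, 4]
  [∞, 10, 3, 0]

This is the Floyd-Warshall all-pairs shortest-path computation. For each intermediate vertex k = 0, 1, …, 3, update dist[i][j] ← min(dist[i][j], dist[i][k] + dist[k][j]). The final matrix gives, for each (i, j), the minimum total weight of any directed path from i to j (possibly empty when i = j).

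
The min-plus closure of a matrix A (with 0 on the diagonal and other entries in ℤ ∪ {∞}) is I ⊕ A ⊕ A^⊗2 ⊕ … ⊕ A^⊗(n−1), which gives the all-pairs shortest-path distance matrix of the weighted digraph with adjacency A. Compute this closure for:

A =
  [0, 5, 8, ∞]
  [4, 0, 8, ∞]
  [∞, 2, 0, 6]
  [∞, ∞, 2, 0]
Closure =
  [0, 5, 8, 14]
  [4, 0, 8, 14]
  [6, 2, 0, 6]
  [8, 4, 2, 0]

This is the Floyd-Warshall all-pairs shortest-path computation. For each intermediate vertex k = 0, 1, …, 3, update dist[i][j] ← min(dist[i][j], dist[i][k] + dist[k][j]). The final matrix gives, for each (i, j), the minimum total weight of any directed path from i to j (possibly empty when i = j).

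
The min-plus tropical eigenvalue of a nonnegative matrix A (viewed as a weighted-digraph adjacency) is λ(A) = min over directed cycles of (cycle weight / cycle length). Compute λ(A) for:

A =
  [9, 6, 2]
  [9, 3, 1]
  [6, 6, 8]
λ(A) = 3

Enumerate directed cycles and compute their means (weight / length). Sample:
  cycle 0 → 0: weight = 9, length = 1, mean = 9/1 ≈ 9.000
  cycle 1 → 1: weight = 3, length = 1, mean = 3/1 ≈ 3.000
  cycle 2 → 2: weight = 8, length = 1, mean = 8/1 ≈ 8.000
  cycle 0 → 1 → 0: weight = 15, length = 2, mean = 15/2 ≈ 7.500
  cycle 0 → 2 → 0: weight = 8, length = 2, mean = 8/2 ≈ 4.000
  cycle 1 → 0 → 1: weight = 15, length = 2, mean = 15/2 ≈ 7.500
Minimum mean = 3.000, attained e.g. along the cycle 1 → 1 with weight 3 and length 1. So λ(A) = 3/1 = 3.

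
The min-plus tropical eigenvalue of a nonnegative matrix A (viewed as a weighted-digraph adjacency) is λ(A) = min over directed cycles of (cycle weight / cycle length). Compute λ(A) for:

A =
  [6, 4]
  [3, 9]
λ(A) = 7/2

Enumerate directed cycles and compute their means (weight / length). Sample:
  cycle 0 → 0: weight = 6, length = 1, mean = 6/1 ≈ 6.000
  cycle 1 → 1: weight = 9, length = 1, mean = 9/1 ≈ 9.000
  cycle 0 → 1 → 0: weight = 7, length = 2, mean = 7/2 ≈ 3.500
  cycle 1 → 0 → 1: weight = 7, length = 2, mean = 7/2 ≈ 3.500
Minimum mean = 3.500, attained e.g. along the cycle 0 → 1 → 0 with weight 7 and length 2. So λ(A) = 7/2 = 7/2.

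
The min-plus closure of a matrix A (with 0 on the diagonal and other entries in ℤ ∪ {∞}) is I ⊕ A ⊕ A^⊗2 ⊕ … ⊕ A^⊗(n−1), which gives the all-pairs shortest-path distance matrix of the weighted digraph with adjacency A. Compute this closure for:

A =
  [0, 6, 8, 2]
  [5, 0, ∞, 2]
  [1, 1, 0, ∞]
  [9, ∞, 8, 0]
Closure =
  [0, 6, 8, 2]
  [5, 0, 10, 2]
  [1, 1, 0, 3]
  [9, 9, 8, 0]

This is the Floyd-Warshall all-pairs shortest-path computation. For each intermediate vertex k = 0, 1, …, 3, update dist[i][j] ← min(dist[i][j], dist[i][k] + dist[k][j]). The final matrix gives, for each (i, j), the minimum total weight of any directed path from i to j (possibly empty when i = j).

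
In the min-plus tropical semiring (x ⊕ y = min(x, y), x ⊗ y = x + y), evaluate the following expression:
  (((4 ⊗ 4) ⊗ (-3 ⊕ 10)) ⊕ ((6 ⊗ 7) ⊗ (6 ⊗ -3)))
(((4 ⊗ 4) ⊗ (-3 ⊕ 10)) ⊕ ((6 ⊗ 7) ⊗ (6 ⊗ -3))) = 5

Expand innermost to outermost. Recall ⊕ takes the minimum of its arguments and ⊗ takes their sum. Working out the expression (((4 ⊗ 4) ⊗ (-3 ⊕ 10)) ⊕ ((6 ⊗ 7) ⊗ (6 ⊗ -3))) gives 5.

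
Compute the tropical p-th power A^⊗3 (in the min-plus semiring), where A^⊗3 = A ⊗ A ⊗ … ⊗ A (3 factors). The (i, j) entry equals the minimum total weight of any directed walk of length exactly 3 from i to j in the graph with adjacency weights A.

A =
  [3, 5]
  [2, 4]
A^⊗3 =
  [9, 11]
  [8, 10]

Each entry (A^⊗3)_ij equals the minimum over all length-3 walks i = v_0 → v_1 → … → v_3 = j of Σ_t A[v_t][v_{t+1}]. For example, for (i, j) = (0, 1) we minimise over 4 possible intermediate vertex sequences; the minimum is 11, attained along the walk 0 → 0 → 0 → 1.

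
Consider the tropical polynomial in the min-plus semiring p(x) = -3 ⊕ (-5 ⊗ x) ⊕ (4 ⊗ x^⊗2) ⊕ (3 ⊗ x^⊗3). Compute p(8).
p(8) = -3

A tropical monomial a ⊗ x^⊗i evaluates to a + i · x. Evaluating each term at x = 8:
  Term 0 contributes -3 + 0 · 8 = -3
  Term 1 contributes -5 + 1 · 8 = 3
  Term 2 contributes 4 + 2 · 8 = 20
  Term 3 contributes 3 + 3 · 8 = 27
p(8) = ⊕ of these = min[-3, 3, 20, 27] = -3.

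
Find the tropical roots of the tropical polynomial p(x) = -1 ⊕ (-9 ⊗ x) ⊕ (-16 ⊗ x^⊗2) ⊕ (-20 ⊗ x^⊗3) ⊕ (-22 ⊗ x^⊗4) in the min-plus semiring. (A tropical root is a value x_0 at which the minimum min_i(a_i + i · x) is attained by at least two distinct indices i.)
Roots: {2, 4, 7, 8}

Each tropical root is a break point of the lower envelope of the lines y = a_i + i · x (there are 5 lines, with slopes 0, 1, ..., 4). Only the lines that attain the minimum somewhere contribute to roots; other lines are dominated. Here the surviving (envelope) indices are i = 4, i = 3, i = 2, i = 1, i = 0.
Intersections between consecutive envelope lines give the roots: for adjacent envelope indices i < j the intersection is x = (a_i − a_j) / (j − i). Reading off the sorted break points: {2, 4, 7, 8}.
Verification: at each break x_0, at least two indices attain the minimum of min_i(a_i + i · x_0).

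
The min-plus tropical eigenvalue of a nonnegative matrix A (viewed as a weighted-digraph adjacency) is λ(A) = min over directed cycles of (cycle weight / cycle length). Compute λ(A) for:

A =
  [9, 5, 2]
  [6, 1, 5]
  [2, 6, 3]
λ(A) = 1

Enumerate directed cycles and compute their means (weight / length). Sample:
  cycle 0 → 0: weight = 9, length = 1, mean = 9/1 ≈ 9.000
  cycle 1 → 1: weight = 1, length = 1, mean = 1/1 ≈ 1.000
  cycle 2 → 2: weight = 3, length = 1, mean = 3/1 ≈ 3.000
  cycle 0 → 1 → 0: weight = 11, length = 2, mean = 11/2 ≈ 5.500
  cycle 0 → 2 → 0: weight = 4, length = 2, mean = 4/2 ≈ 2.000
  cycle 1 → 0 → 1: weight = 11, length = 2, mean = 11/2 ≈ 5.500
Minimum mean = 1.000, attained e.g. along the cycle 1 → 1 with weight 1 and length 1. So λ(A) = 1/1 = 1.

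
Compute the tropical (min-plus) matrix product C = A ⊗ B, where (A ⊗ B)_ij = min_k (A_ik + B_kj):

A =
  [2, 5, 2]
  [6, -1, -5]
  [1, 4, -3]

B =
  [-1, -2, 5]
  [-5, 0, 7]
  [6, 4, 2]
A ⊗ B =
  [0, 0, 4]
  [-6, -1, -3]
  [-1, -1, -1]

Apply the min-plus product entry-by-entry:
  C[0][0] = min over k of (A[0][0] + B[0][0] = 2 + -1 = 1, A[0][1] + B[1][0] = 5 + -5 = 0, A[0][2] + B[2][0] = 2 + 6 = 8) = 0 (attained at k = 1)
  C[0][1] = min over k of (A[0][0] + B[0][1] = 2 + -2 = 0, A[0][1] + B[1][1] = 5 + 0 = 5, A[0][2] + B[2][1] = 2 + 4 = 6) = 0 (attained at k = 0)
  C[0][2] = min over k of (A[0][0] + B[0][2] = 2 + 5 = 7, A[0][1] + B[1][2] = 5 + 7 = 12, A[0][2] + B[2][2] = 2 + 2 = 4) = 4 (attained at k = 2)
  C[1][0] = min over k of (A[1][0] + B[0][0] = 6 + -1 = 5, A[1][1] + B[1][0] = -1 + -5 = -6, A[1][2] + B[2][0] = -5 + 6 = 1) = -6 (attained at k = 1)
  C[1][1] = min over k of (A[1][0] + B[0][1] = 6 + -2 = 4, A[1][1] + B[1][1] = -1 + 0 = -1, A[1][2] + B[2][1] = -5 + 4 = -1) = -1 (attained at k = 1)
  C[1][2] = min over k of (A[1][0] + B[0][2] = 6 + 5 = 11, A[1][1] + B[1][2] = -1 + 7 = 6, A[1][2] + B[2][2] = -5 + 2 = -3) = -3 (attained at k = 2)
  C[2][0] = min over k of (A[2][0] + B[0][0] = 1 + -1 = 0, A[2][1] + B[1][0] = 4 + -5 = -1, A[2][2] + B[2][0] = -3 + 6 = 3) = -1 (attained at k = 1)
  C[2][1] = min over k of (A[2][0] + B[0][1] = 1 + -2 = -1, A[2][1] + B[1][1] = 4 + 0 = 4, A[2][2] + B[2][1] = -3 + 4 = 1) = -1 (attained at k = 0)
  C[2][2] = min over k of (A[2][0] + B[0][2] = 1 + 5 = 6, A[2][1] + B[1][2] = 4 + 7 = 11, A[2][2] + B[2][2] = -3 + 2 = -1) = -1 (attained at k = 2)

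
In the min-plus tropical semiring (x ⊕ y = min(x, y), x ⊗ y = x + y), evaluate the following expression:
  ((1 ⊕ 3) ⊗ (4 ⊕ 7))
((1 ⊕ 3) ⊗ (4 ⊕ 7)) = 5

Expand innermost to outermost. Recall ⊕ takes the minimum of its arguments and ⊗ takes their sum. Working out the expression ((1 ⊕ 3) ⊗ (4 ⊕ 7)) gives 5.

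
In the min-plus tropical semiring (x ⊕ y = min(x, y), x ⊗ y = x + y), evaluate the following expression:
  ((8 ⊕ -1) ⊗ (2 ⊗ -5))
((8 ⊕ -1) ⊗ (2 ⊗ -5)) = -4

Expand innermost to outermost. Recall ⊕ takes the minimum of its arguments and ⊗ takes their sum. Working out the expression ((8 ⊕ -1) ⊗ (2 ⊗ -5)) gives -4.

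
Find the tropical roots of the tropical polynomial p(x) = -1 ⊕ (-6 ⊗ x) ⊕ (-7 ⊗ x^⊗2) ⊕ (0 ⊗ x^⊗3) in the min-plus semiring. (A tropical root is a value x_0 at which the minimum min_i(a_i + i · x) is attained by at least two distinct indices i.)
Roots: {-7, 1, 5}

Each tropical root is a break point of the lower envelope of the lines y = a_i + i · x (there are 4 lines, with slopes 0, 1, ..., 3). Only the lines that attain the minimum somewhere contribute to roots; other lines are dominated. Here the surviving (envelope) indices are i = 3, i = 2, i = 1, i = 0.
Intersections between consecutive envelope lines give the roots: for adjacent envelope indices i < j the intersection is x = (a_i − a_j) / (j − i). Reading off the sorted break points: {-7, 1, 5}.
Verification: at each break x_0, at least two indices attain the minimum of min_i(a_i + i · x_0).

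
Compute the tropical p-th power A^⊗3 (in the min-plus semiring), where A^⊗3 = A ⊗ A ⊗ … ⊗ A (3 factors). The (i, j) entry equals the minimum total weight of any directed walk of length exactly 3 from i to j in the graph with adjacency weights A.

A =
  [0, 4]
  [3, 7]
A^⊗3 =
  [0, 4]
  [3, 7]

Each entry (A^⊗3)_ij equals the minimum over all length-3 walks i = v_0 → v_1 → … → v_3 = j of Σ_t A[v_t][v_{t+1}]. For example, for (i, j) = (0, 1) we minimise over 4 possible intermediate vertex sequences; the minimum is 4, attained along the walk 0 → 0 → 0 → 1.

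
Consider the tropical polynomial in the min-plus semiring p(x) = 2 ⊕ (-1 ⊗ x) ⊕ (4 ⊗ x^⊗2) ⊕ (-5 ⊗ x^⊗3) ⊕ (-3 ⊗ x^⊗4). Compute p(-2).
p(-2) = -11

A tropical monomial a ⊗ x^⊗i evaluates to a + i · x. Evaluating each term at x = -2:
  Term 0 contributes 2 + 0 · -2 = 2
  Term 1 contributes -1 + 1 · -2 = -3
  Term 2 contributes 4 + 2 · -2 = 0
  Term 3 contributes -5 + 3 · -2 = -11
  Term 4 contributes -3 + 4 · -2 = -11
p(-2) = ⊕ of these = min[2, -3, 0, -11, -11] = -11.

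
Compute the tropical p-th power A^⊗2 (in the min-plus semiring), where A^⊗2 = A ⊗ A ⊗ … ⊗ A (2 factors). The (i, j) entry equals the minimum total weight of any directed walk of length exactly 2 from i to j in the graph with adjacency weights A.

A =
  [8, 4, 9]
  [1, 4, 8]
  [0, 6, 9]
A^⊗2 =
  [5, 8, 12]
  [5, 5, 10]
  [7, 4, 9]

Each entry (A^⊗2)_ij equals the minimum over all length-2 walks i = v_0 → v_1 → … → v_2 = j of Σ_t A[v_t][v_{t+1}]. For example, for (i, j) = (0, 2) we minimise over 3 possible intermediate vertex sequences; the minimum is 12, attained along the walk 0 → 1 → 2.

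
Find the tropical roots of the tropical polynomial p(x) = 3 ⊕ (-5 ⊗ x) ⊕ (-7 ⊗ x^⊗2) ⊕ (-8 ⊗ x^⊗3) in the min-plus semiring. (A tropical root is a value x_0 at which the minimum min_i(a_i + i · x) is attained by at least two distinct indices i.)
Roots: {1, 2, 8}

Each tropical root is a break point of the lower envelope of the lines y = a_i + i · x (there are 4 lines, with slopes 0, 1, ..., 3). Only the lines that attain the minimum somewhere contribute to roots; other lines are dominated. Here the surviving (envelope) indices are i = 3, i = 2, i = 1, i = 0.
Intersections between consecutive envelope lines give the roots: for adjacent envelope indices i < j the intersection is x = (a_i − a_j) / (j − i). Reading off the sorted break points: {1, 2, 8}.
Verification: at each break x_0, at least two indices attain the minimum of min_i(a_i + i · x_0).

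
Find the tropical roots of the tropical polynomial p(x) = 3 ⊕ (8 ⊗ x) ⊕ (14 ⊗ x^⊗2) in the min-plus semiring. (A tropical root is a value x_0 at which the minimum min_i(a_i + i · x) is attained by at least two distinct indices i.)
Roots: {-6, -5}

Each tropical root is a break point of the lower envelope of the lines y = a_i + i · x (there are 3 lines, with slopes 0, 1, ..., 2). Only the lines that attain the minimum somewhere contribute to roots; other lines are dominated. Here the surviving (envelope) indices are i = 2, i = 1, i = 0.
Intersections between consecutive envelope lines give the roots: for adjacent envelope indices i < j the intersection is x = (a_i − a_j) / (j − i). Reading off the sorted break points: {-6, -5}.
Verification: at each break x_0, at least two indices attain the minimum of min_i(a_i + i · x_0).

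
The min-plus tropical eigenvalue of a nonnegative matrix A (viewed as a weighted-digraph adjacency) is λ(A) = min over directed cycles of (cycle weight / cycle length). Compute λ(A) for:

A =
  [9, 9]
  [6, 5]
λ(A) = 5

Enumerate directed cycles and compute their means (weight / length). Sample:
  cycle 0 → 0: weight = 9, length = 1, mean = 9/1 ≈ 9.000
  cycle 1 → 1: weight = 5, length = 1, mean = 5/1 ≈ 5.000
  cycle 0 → 1 → 0: weight = 15, length = 2, mean = 15/2 ≈ 7.500
  cycle 1 → 0 → 1: weight = 15, length = 2, mean = 15/2 ≈ 7.500
Minimum mean = 5.000, attained e.g. along the cycle 1 → 1 with weight 5 and length 1. So λ(A) = 5/1 = 5.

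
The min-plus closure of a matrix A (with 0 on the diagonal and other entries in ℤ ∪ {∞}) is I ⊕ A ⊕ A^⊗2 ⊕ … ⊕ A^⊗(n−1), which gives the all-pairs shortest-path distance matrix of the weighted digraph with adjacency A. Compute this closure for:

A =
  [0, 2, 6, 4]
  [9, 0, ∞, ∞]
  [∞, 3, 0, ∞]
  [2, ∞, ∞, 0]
Closure =
  [0, 2, 6, 4]
  [9, 0, 15, 13]
  [12, 3, 0, 16]
  [2, 4, 8, 0]

This is the Floyd-Warshall all-pairs shortest-path computation. For each intermediate vertex k = 0, 1, …, 3, update dist[i][j] ← min(dist[i][j], dist[i][k] + dist[k][j]). The final matrix gives, for each (i, j), the minimum total weight of any directed path from i to j (possibly empty when i = j).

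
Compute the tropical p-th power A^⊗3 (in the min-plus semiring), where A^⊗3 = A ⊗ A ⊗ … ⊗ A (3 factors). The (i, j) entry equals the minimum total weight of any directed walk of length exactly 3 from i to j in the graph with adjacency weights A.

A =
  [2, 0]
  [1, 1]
A^⊗3 =
  [2, 1]
  [2, 2]

Each entry (A^⊗3)_ij equals the minimum over all length-3 walks i = v_0 → v_1 → … → v_3 = j of Σ_t A[v_t][v_{t+1}]. For example, for (i, j) = (0, 1) we minimise over 4 possible intermediate vertex sequences; the minimum is 1, attained along the walk 0 → 1 → 0 → 1.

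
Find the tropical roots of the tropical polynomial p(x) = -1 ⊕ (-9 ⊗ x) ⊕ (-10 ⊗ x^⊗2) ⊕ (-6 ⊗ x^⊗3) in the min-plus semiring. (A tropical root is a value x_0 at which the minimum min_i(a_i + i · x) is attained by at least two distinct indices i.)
Roots: {-4, 1, 8}

Each tropical root is a break point of the lower envelope of the lines y = a_i + i · x (there are 4 lines, with slopes 0, 1, ..., 3). Only the lines that attain the minimum somewhere contribute to roots; other lines are dominated. Here the surviving (envelope) indices are i = 3, i = 2, i = 1, i = 0.
Intersections between consecutive envelope lines give the roots: for adjacent envelope indices i < j the intersection is x = (a_i − a_j) / (j − i). Reading off the sorted break points: {-4, 1, 8}.
Verification: at each break x_0, at least two indices attain the minimum of min_i(a_i + i · x_0).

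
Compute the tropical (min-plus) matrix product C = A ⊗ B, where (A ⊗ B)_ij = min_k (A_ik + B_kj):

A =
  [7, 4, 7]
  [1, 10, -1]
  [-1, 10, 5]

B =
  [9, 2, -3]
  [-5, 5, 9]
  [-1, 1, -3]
A ⊗ B =
  [-1, 8, 4]
  [-2, 0, -4]
  [4, 1, -4]

Apply the min-plus product entry-by-entry:
  C[0][0] = min over k of (A[0][0] + B[0][0] = 7 + 9 = 16, A[0][1] + B[1][0] = 4 + -5 = -1, A[0][2] + B[2][0] = 7 + -1 = 6) = -1 (attained at k = 1)
  C[0][1] = min over k of (A[0][0] + B[0][1] = 7 + 2 = 9, A[0][1] + B[1][1] = 4 + 5 = 9, A[0][2] + B[2][1] = 7 + 1 = 8) = 8 (attained at k = 2)
  C[0][2] = min over k of (A[0][0] + B[0][2] = 7 + -3 = 4, A[0][1] + B[1][2] = 4 + 9 = 13, A[0][2] + B[2][2] = 7 + -3 = 4) = 4 (attained at k = 0)
  C[1][0] = min over k of (A[1][0] + B[0][0] = 1 + 9 = 10, A[1][1] + B[1][0] = 10 + -5 = 5, A[1][2] + B[2][0] = -1 + -1 = -2) = -2 (attained at k = 2)
  C[1][1] = min over k of (A[1][0] + B[0][1] = 1 + 2 = 3, A[1][1] + B[1][1] = 10 + 5 = 15, A[1][2] + B[2][1] = -1 + 1 = 0) = 0 (attained at k = 2)
  C[1][2] = min over k of (A[1][0] + B[0][2] = 1 + -3 = -2, A[1][1] + B[1][2] = 10 + 9 = 19, A[1][2] + B[2][2] = -1 + -3 = -4) = -4 (attained at k = 2)
  C[2][0] = min over k of (A[2][0] + B[0][0] = -1 + 9 = 8, A[2][1] + B[1][0] = 10 + -5 = 5, A[2][2] + B[2][0] = 5 + -1 = 4) = 4 (attained at k = 2)
  C[2][1] = min over k of (A[2][0] + B[0][1] = -1 + 2 = 1, A[2][1] + B[1][1] = 10 + 5 = 15, A[2][2] + B[2][1] = 5 + 1 = 6) = 1 (attained at k = 0)
  C[2][2] = min over k of (A[2][0] + B[0][2] = -1 + -3 = -4, A[2][1] + B[1][2] = 10 + 9 = 19, A[2][2] + B[2][2] = 5 + -3 = 2) = -4 (attained at k = 0)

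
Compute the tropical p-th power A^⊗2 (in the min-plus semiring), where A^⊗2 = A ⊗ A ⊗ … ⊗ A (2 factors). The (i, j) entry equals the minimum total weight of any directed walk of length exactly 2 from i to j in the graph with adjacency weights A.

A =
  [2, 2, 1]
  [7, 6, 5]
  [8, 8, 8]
A^⊗2 =
  [4, 4, 3]
  [9, 9, 8]
  [10, 10, 9]

Each entry (A^⊗2)_ij equals the minimum over all length-2 walks i = v_0 → v_1 → … → v_2 = j of Σ_t A[v_t][v_{t+1}]. For example, for (i, j) = (0, 2) we minimise over 3 possible intermediate vertex sequences; the minimum is 3, attained along the walk 0 → 0 → 2.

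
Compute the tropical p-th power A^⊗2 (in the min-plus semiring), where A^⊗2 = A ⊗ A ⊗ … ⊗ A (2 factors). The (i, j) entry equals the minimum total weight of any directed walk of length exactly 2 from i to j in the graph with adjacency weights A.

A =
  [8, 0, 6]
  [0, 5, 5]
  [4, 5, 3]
A^⊗2 =
  [0, 5, 5]
  [5, 0, 6]
  [5, 4, 6]

Each entry (A^⊗2)_ij equals the minimum over all length-2 walks i = v_0 → v_1 → … → v_2 = j of Σ_t A[v_t][v_{t+1}]. For example, for (i, j) = (0, 2) we minimise over 3 possible intermediate vertex sequences; the minimum is 5, attained along the walk 0 → 1 → 2.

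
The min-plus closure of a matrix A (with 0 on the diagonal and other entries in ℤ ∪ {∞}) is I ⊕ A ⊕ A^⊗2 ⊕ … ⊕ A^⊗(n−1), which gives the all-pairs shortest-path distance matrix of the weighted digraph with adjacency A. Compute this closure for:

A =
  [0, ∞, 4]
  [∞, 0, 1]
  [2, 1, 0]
Closure =
  [0, 5, 4]
  [3, 0, 1]
  [2, 1, 0]

This is the Floyd-Warshall all-pairs shortest-path computation. For each intermediate vertex k = 0, 1, …, 2, update dist[i][j] ← min(dist[i][j], dist[i][k] + dist[k][j]). The final matrix gives, for each (i, j), the minimum total weight of any directed path from i to j (possibly empty when i = j).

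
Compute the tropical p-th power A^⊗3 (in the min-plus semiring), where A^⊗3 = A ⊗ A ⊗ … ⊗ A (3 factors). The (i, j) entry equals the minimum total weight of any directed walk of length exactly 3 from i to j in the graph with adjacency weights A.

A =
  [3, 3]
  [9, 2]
A^⊗3 =
  [9, 7]
  [13, 6]

Each entry (A^⊗3)_ij equals the minimum over all length-3 walks i = v_0 → v_1 → … → v_3 = j of Σ_t A[v_t][v_{t+1}]. For example, for (i, j) = (0, 1) we minimise over 4 possible intermediate vertex sequences; the minimum is 7, attained along the walk 0 → 1 → 1 → 1.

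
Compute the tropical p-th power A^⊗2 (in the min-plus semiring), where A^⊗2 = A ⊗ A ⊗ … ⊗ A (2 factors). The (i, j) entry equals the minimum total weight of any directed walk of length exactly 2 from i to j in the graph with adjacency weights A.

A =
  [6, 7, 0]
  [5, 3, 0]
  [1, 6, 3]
A^⊗2 =
  [1, 6, 3]
  [1, 6, 3]
  [4, 8, 1]

Each entry (A^⊗2)_ij equals the minimum over all length-2 walks i = v_0 → v_1 → … → v_2 = j of Σ_t A[v_t][v_{t+1}]. For example, for (i, j) = (0, 2) we minimise over 3 possible intermediate vertex sequences; the minimum is 3, attained along the walk 0 → 2 → 2.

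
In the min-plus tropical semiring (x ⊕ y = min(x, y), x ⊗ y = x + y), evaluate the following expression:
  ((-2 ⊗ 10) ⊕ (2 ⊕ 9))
((-2 ⊗ 10) ⊕ (2 ⊕ 9)) = 2

Expand innermost to outermost. Recall ⊕ takes the minimum of its arguments and ⊗ takes their sum. Working out the expression ((-2 ⊗ 10) ⊕ (2 ⊕ 9)) gives 2.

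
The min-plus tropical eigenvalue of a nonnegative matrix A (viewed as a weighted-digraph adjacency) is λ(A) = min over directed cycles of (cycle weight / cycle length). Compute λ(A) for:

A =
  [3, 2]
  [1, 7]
λ(A) = 3/2

Enumerate directed cycles and compute their means (weight / length). Sample:
  cycle 0 → 0: weight = 3, length = 1, mean = 3/1 ≈ 3.000
  cycle 1 → 1: weight = 7, length = 1, mean = 7/1 ≈ 7.000
  cycle 0 → 1 → 0: weight = 3, length = 2, mean = 3/2 ≈ 1.500
  cycle 1 → 0 → 1: weight = 3, length = 2, mean = 3/2 ≈ 1.500
Minimum mean = 1.500, attained e.g. along the cycle 0 → 1 → 0 with weight 3 and length 2. So λ(A) = 3/2 = 3/2.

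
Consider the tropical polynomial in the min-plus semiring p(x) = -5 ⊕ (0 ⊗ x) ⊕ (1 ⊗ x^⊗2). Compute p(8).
p(8) = -5

A tropical monomial a ⊗ x^⊗i evaluates to a + i · x. Evaluating each term at x = 8:
  Term 0 contributes -5 + 0 · 8 = -5
  Term 1 contributes 0 + 1 · 8 = 8
  Term 2 contributes 1 + 2 · 8 = 17
p(8) = ⊕ of these = min[-5, 8, 17] = -5.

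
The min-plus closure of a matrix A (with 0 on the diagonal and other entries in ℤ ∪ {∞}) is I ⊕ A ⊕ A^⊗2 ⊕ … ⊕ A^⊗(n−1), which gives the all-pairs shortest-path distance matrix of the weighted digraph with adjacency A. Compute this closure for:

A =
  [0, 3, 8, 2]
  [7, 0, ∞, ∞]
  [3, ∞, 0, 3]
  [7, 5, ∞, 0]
Closure =
  [0, 3, 8, 2]
  [7, 0, 15, 9]
  [3, 6, 0, 3]
  [7, 5, 15, 0]

This is the Floyd-Warshall all-pairs shortest-path computation. For each intermediate vertex k = 0, 1, …, 3, update dist[i][j] ← min(dist[i][j], dist[i][k] + dist[k][j]). The final matrix gives, for each (i, j), the minimum total weight of any directed path from i to j (possibly empty when i = j).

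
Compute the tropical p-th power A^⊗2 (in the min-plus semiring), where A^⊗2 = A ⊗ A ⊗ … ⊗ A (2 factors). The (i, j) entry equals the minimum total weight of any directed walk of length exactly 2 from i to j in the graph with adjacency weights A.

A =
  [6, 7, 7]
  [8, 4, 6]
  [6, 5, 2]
A^⊗2 =
  [12, 11, 9]
  [12, 8, 8]
  [8, 7, 4]

Each entry (A^⊗2)_ij equals the minimum over all length-2 walks i = v_0 → v_1 → … → v_2 = j of Σ_t A[v_t][v_{t+1}]. For example, for (i, j) = (0, 2) we minimise over 3 possible intermediate vertex sequences; the minimum is 9, attained along the walk 0 → 2 → 2.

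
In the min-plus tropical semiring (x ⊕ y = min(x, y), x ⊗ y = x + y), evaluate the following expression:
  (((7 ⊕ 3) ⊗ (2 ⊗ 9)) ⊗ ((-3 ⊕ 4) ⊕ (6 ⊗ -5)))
(((7 ⊕ 3) ⊗ (2 ⊗ 9)) ⊗ ((-3 ⊕ 4) ⊕ (6 ⊗ -5))) = 11

Expand innermost to outermost. Recall ⊕ takes the minimum of its arguments and ⊗ takes their sum. Working out the expression (((7 ⊕ 3) ⊗ (2 ⊗ 9)) ⊗ ((-3 ⊕ 4) ⊕ (6 ⊗ -5))) gives 11.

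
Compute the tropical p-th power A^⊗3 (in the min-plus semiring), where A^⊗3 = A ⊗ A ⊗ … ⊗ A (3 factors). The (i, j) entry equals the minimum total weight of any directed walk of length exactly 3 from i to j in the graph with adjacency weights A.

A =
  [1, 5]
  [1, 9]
A^⊗3 =
  [3, 7]
  [3, 7]

Each entry (A^⊗3)_ij equals the minimum over all length-3 walks i = v_0 → v_1 → … → v_3 = j of Σ_t A[v_t][v_{t+1}]. For example, for (i, j) = (0, 1) we minimise over 4 possible intermediate vertex sequences; the minimum is 7, attained along the walk 0 → 0 → 0 → 1.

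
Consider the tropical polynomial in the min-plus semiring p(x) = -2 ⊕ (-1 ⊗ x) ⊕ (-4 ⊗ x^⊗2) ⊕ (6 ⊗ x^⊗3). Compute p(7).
p(7) = -2

A tropical monomial a ⊗ x^⊗i evaluates to a + i · x. Evaluating each term at x = 7:
  Term 0 contributes -2 + 0 · 7 = -2
  Term 1 contributes -1 + 1 · 7 = 6
  Term 2 contributes -4 + 2 · 7 = 10
  Term 3 contributes 6 + 3 · 7 = 27
p(7) = ⊕ of these = min[-2, 6, 10, 27] = -2.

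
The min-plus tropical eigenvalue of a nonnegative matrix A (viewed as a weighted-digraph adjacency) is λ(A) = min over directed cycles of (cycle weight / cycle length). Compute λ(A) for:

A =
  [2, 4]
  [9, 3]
λ(A) = 2

Enumerate directed cycles and compute their means (weight / length). Sample:
  cycle 0 → 0: weight = 2, length = 1, mean = 2/1 ≈ 2.000
  cycle 1 → 1: weight = 3, length = 1, mean = 3/1 ≈ 3.000
  cycle 0 → 1 → 0: weight = 13, length = 2, mean = 13/2 ≈ 6.500
  cycle 1 → 0 → 1: weight = 13, length = 2, mean = 13/2 ≈ 6.500
Minimum mean = 2.000, attained e.g. along the cycle 0 → 0 with weight 2 and length 1. So λ(A) = 2/1 = 2.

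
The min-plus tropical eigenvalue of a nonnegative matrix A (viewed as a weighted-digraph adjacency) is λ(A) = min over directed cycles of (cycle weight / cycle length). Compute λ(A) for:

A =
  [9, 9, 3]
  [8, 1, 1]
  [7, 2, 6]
λ(A) = 1

Enumerate directed cycles and compute their means (weight / length). Sample:
  cycle 0 → 0: weight = 9, length = 1, mean = 9/1 ≈ 9.000
  cycle 1 → 1: weight = 1, length = 1, mean = 1/1 ≈ 1.000
  cycle 2 → 2: weight = 6, length = 1, mean = 6/1 ≈ 6.000
  cycle 0 → 1 → 0: weight = 17, length = 2, mean = 17/2 ≈ 8.500
  cycle 0 → 2 → 0: weight = 10, length = 2, mean = 10/2 ≈ 5.000
  cycle 1 → 0 → 1: weight = 17, length = 2, mean = 17/2 ≈ 8.500
Minimum mean = 1.000, attained e.g. along the cycle 1 → 1 with weight 1 and length 1. So λ(A) = 1/1 = 1.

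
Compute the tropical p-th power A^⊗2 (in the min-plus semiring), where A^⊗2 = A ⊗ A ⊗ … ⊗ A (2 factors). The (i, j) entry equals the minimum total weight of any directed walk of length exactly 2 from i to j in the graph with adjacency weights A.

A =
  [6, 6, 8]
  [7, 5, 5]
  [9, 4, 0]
A^⊗2 =
  [12, 11, 8]
  [12, 9, 5]
  [9, 4, 0]

Each entry (A^⊗2)_ij equals the minimum over all length-2 walks i = v_0 → v_1 → … → v_2 = j of Σ_t A[v_t][v_{t+1}]. For example, for (i, j) = (0, 2) we minimise over 3 possible intermediate vertex sequences; the minimum is 8, attained along the walk 0 → 2 → 2.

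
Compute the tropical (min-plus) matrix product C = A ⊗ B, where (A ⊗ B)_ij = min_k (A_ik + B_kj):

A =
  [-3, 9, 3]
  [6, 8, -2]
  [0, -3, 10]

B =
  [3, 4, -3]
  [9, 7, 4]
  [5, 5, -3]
A ⊗ B =
  [0, 1, -6]
  [3, 3, -5]
  [3, 4, -3]

Apply the min-plus product entry-by-entry:
  C[0][0] = min over k of (A[0][0] + B[0][0] = -3 + 3 = 0, A[0][1] + B[1][0] = 9 + 9 = 18, A[0][2] + B[2][0] = 3 + 5 = 8) = 0 (attained at k = 0)
  C[0][1] = min over k of (A[0][0] + B[0][1] = -3 + 4 = 1, A[0][1] + B[1][1] = 9 + 7 = 16, A[0][2] + B[2][1] = 3 + 5 = 8) = 1 (attained at k = 0)
  C[0][2] = min over k of (A[0][0] + B[0][2] = -3 + -3 = -6, A[0][1] + B[1][2] = 9 + 4 = 13, A[0][2] + B[2][2] = 3 + -3 = 0) = -6 (attained at k = 0)
  C[1][0] = min over k of (A[1][0] + B[0][0] = 6 + 3 = 9, A[1][1] + B[1][0] = 8 + 9 = 17, A[1][2] + B[2][0] = -2 + 5 = 3) = 3 (attained at k = 2)
  C[1][1] = min over k of (A[1][0] + B[0][1] = 6 + 4 = 10, A[1][1] + B[1][1] = 8 + 7 = 15, A[1][2] + B[2][1] = -2 + 5 = 3) = 3 (attained at k = 2)
  C[1][2] = min over k of (A[1][0] + B[0][2] = 6 + -3 = 3, A[1][1] + B[1][2] = 8 + 4 = 12, A[1][2] + B[2][2] = -2 + -3 = -5) = -5 (attained at k = 2)
  C[2][0] = min over k of (A[2][0] + B[0][0] = 0 + 3 = 3, A[2][1] + B[1][0] = -3 + 9 = 6, A[2][2] + B[2][0] = 10 + 5 = 15) = 3 (attained at k = 0)
  C[2][1] = min over k of (A[2][0] + B[0][1] = 0 + 4 = 4, A[2][1] + B[1][1] = -3 + 7 = 4, A[2][2] + B[2][1] = 10 + 5 = 15) = 4 (attained at k = 0)
  C[2][2] = min over k of (A[2][0] + B[0][2] = 0 + -3 = -3, A[2][1] + B[1][2] = -3 + 4 = 1, A[2][2] + B[2][2] = 10 + -3 = 7) = -3 (attained at k = 0)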